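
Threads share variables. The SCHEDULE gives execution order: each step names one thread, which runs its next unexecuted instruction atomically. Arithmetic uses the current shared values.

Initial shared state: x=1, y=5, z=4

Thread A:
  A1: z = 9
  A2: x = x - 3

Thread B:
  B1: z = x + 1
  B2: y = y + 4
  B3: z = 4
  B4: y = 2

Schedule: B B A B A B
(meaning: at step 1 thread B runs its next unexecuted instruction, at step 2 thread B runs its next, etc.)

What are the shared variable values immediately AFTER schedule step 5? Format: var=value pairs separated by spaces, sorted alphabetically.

Answer: x=-2 y=9 z=4

Derivation:
Step 1: thread B executes B1 (z = x + 1). Shared: x=1 y=5 z=2. PCs: A@0 B@1
Step 2: thread B executes B2 (y = y + 4). Shared: x=1 y=9 z=2. PCs: A@0 B@2
Step 3: thread A executes A1 (z = 9). Shared: x=1 y=9 z=9. PCs: A@1 B@2
Step 4: thread B executes B3 (z = 4). Shared: x=1 y=9 z=4. PCs: A@1 B@3
Step 5: thread A executes A2 (x = x - 3). Shared: x=-2 y=9 z=4. PCs: A@2 B@3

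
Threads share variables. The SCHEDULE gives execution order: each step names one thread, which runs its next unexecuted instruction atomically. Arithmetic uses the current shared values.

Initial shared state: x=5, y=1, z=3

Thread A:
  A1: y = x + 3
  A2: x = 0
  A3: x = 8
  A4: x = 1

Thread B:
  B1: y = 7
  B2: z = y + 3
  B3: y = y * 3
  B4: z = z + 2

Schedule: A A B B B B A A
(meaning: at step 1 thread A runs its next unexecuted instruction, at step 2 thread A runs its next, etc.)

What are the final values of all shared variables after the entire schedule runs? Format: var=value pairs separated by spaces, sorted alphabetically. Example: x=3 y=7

Answer: x=1 y=21 z=12

Derivation:
Step 1: thread A executes A1 (y = x + 3). Shared: x=5 y=8 z=3. PCs: A@1 B@0
Step 2: thread A executes A2 (x = 0). Shared: x=0 y=8 z=3. PCs: A@2 B@0
Step 3: thread B executes B1 (y = 7). Shared: x=0 y=7 z=3. PCs: A@2 B@1
Step 4: thread B executes B2 (z = y + 3). Shared: x=0 y=7 z=10. PCs: A@2 B@2
Step 5: thread B executes B3 (y = y * 3). Shared: x=0 y=21 z=10. PCs: A@2 B@3
Step 6: thread B executes B4 (z = z + 2). Shared: x=0 y=21 z=12. PCs: A@2 B@4
Step 7: thread A executes A3 (x = 8). Shared: x=8 y=21 z=12. PCs: A@3 B@4
Step 8: thread A executes A4 (x = 1). Shared: x=1 y=21 z=12. PCs: A@4 B@4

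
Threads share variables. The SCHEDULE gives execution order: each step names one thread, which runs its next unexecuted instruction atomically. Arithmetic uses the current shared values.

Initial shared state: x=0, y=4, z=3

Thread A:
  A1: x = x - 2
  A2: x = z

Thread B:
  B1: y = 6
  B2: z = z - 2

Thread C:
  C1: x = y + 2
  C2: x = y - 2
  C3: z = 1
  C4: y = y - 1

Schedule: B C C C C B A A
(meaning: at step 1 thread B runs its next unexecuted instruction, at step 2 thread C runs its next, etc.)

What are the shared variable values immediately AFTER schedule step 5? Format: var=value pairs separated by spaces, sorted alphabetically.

Answer: x=4 y=5 z=1

Derivation:
Step 1: thread B executes B1 (y = 6). Shared: x=0 y=6 z=3. PCs: A@0 B@1 C@0
Step 2: thread C executes C1 (x = y + 2). Shared: x=8 y=6 z=3. PCs: A@0 B@1 C@1
Step 3: thread C executes C2 (x = y - 2). Shared: x=4 y=6 z=3. PCs: A@0 B@1 C@2
Step 4: thread C executes C3 (z = 1). Shared: x=4 y=6 z=1. PCs: A@0 B@1 C@3
Step 5: thread C executes C4 (y = y - 1). Shared: x=4 y=5 z=1. PCs: A@0 B@1 C@4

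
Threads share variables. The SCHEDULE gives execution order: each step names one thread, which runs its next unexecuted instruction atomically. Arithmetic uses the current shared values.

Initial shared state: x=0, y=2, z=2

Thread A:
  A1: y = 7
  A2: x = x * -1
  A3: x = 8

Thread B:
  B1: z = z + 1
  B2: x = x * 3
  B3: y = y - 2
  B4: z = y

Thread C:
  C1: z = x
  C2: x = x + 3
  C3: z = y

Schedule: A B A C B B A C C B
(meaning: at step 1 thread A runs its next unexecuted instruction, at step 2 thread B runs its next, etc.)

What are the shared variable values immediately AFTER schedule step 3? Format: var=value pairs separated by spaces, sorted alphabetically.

Step 1: thread A executes A1 (y = 7). Shared: x=0 y=7 z=2. PCs: A@1 B@0 C@0
Step 2: thread B executes B1 (z = z + 1). Shared: x=0 y=7 z=3. PCs: A@1 B@1 C@0
Step 3: thread A executes A2 (x = x * -1). Shared: x=0 y=7 z=3. PCs: A@2 B@1 C@0

Answer: x=0 y=7 z=3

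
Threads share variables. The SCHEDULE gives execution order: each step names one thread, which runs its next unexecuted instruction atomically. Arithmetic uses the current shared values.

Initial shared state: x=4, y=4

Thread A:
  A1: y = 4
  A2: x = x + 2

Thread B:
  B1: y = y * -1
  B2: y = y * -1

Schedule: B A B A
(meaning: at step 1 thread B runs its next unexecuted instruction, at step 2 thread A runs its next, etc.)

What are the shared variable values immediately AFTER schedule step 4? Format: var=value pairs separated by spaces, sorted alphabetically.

Answer: x=6 y=-4

Derivation:
Step 1: thread B executes B1 (y = y * -1). Shared: x=4 y=-4. PCs: A@0 B@1
Step 2: thread A executes A1 (y = 4). Shared: x=4 y=4. PCs: A@1 B@1
Step 3: thread B executes B2 (y = y * -1). Shared: x=4 y=-4. PCs: A@1 B@2
Step 4: thread A executes A2 (x = x + 2). Shared: x=6 y=-4. PCs: A@2 B@2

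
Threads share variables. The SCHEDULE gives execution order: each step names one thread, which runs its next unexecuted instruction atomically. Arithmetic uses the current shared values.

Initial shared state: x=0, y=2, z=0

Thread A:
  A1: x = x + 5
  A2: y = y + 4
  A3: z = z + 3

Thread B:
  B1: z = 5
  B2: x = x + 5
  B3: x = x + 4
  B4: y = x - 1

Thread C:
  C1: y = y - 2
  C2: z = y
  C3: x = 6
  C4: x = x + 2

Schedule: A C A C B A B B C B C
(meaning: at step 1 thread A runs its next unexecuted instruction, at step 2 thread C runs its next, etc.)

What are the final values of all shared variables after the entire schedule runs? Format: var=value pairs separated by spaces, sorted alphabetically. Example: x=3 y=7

Answer: x=8 y=5 z=8

Derivation:
Step 1: thread A executes A1 (x = x + 5). Shared: x=5 y=2 z=0. PCs: A@1 B@0 C@0
Step 2: thread C executes C1 (y = y - 2). Shared: x=5 y=0 z=0. PCs: A@1 B@0 C@1
Step 3: thread A executes A2 (y = y + 4). Shared: x=5 y=4 z=0. PCs: A@2 B@0 C@1
Step 4: thread C executes C2 (z = y). Shared: x=5 y=4 z=4. PCs: A@2 B@0 C@2
Step 5: thread B executes B1 (z = 5). Shared: x=5 y=4 z=5. PCs: A@2 B@1 C@2
Step 6: thread A executes A3 (z = z + 3). Shared: x=5 y=4 z=8. PCs: A@3 B@1 C@2
Step 7: thread B executes B2 (x = x + 5). Shared: x=10 y=4 z=8. PCs: A@3 B@2 C@2
Step 8: thread B executes B3 (x = x + 4). Shared: x=14 y=4 z=8. PCs: A@3 B@3 C@2
Step 9: thread C executes C3 (x = 6). Shared: x=6 y=4 z=8. PCs: A@3 B@3 C@3
Step 10: thread B executes B4 (y = x - 1). Shared: x=6 y=5 z=8. PCs: A@3 B@4 C@3
Step 11: thread C executes C4 (x = x + 2). Shared: x=8 y=5 z=8. PCs: A@3 B@4 C@4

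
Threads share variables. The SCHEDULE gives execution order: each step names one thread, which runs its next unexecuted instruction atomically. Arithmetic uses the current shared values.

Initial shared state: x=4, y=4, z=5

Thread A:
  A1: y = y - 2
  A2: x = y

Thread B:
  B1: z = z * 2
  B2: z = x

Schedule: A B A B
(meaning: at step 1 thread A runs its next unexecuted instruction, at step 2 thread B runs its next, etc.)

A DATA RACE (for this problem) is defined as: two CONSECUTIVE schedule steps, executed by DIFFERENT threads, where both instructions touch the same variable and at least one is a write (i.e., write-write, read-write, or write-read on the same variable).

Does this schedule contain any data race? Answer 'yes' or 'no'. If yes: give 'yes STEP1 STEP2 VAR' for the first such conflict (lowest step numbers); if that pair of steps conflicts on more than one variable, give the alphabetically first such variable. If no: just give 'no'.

Steps 1,2: A(r=y,w=y) vs B(r=z,w=z). No conflict.
Steps 2,3: B(r=z,w=z) vs A(r=y,w=x). No conflict.
Steps 3,4: A(x = y) vs B(z = x). RACE on x (W-R).
First conflict at steps 3,4.

Answer: yes 3 4 x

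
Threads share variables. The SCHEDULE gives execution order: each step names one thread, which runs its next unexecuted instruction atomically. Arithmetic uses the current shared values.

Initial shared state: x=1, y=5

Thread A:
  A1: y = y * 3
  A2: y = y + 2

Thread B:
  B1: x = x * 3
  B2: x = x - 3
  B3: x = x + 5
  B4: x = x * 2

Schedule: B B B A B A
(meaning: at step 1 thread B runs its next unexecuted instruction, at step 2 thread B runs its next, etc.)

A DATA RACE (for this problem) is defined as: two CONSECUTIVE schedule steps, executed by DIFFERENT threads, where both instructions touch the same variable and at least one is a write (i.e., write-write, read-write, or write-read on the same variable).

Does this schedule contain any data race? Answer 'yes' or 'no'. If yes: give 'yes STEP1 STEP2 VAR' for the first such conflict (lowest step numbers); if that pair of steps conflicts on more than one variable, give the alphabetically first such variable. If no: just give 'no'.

Answer: no

Derivation:
Steps 1,2: same thread (B). No race.
Steps 2,3: same thread (B). No race.
Steps 3,4: B(r=x,w=x) vs A(r=y,w=y). No conflict.
Steps 4,5: A(r=y,w=y) vs B(r=x,w=x). No conflict.
Steps 5,6: B(r=x,w=x) vs A(r=y,w=y). No conflict.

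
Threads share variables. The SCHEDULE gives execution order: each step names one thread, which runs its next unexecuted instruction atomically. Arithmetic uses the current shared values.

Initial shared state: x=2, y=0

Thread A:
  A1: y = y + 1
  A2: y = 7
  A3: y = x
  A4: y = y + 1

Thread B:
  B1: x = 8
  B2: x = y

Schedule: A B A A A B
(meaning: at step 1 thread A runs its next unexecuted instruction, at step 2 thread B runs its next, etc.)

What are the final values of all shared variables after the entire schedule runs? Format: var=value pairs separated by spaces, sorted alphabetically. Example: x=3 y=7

Step 1: thread A executes A1 (y = y + 1). Shared: x=2 y=1. PCs: A@1 B@0
Step 2: thread B executes B1 (x = 8). Shared: x=8 y=1. PCs: A@1 B@1
Step 3: thread A executes A2 (y = 7). Shared: x=8 y=7. PCs: A@2 B@1
Step 4: thread A executes A3 (y = x). Shared: x=8 y=8. PCs: A@3 B@1
Step 5: thread A executes A4 (y = y + 1). Shared: x=8 y=9. PCs: A@4 B@1
Step 6: thread B executes B2 (x = y). Shared: x=9 y=9. PCs: A@4 B@2

Answer: x=9 y=9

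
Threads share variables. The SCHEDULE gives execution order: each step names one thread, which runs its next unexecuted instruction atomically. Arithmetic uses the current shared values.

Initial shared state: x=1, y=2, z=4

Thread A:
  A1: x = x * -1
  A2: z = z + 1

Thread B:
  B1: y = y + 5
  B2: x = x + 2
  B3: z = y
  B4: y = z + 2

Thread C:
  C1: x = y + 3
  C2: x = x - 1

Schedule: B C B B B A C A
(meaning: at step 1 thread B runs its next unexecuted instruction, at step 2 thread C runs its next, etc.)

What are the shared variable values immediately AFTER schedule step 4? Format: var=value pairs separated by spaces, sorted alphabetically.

Step 1: thread B executes B1 (y = y + 5). Shared: x=1 y=7 z=4. PCs: A@0 B@1 C@0
Step 2: thread C executes C1 (x = y + 3). Shared: x=10 y=7 z=4. PCs: A@0 B@1 C@1
Step 3: thread B executes B2 (x = x + 2). Shared: x=12 y=7 z=4. PCs: A@0 B@2 C@1
Step 4: thread B executes B3 (z = y). Shared: x=12 y=7 z=7. PCs: A@0 B@3 C@1

Answer: x=12 y=7 z=7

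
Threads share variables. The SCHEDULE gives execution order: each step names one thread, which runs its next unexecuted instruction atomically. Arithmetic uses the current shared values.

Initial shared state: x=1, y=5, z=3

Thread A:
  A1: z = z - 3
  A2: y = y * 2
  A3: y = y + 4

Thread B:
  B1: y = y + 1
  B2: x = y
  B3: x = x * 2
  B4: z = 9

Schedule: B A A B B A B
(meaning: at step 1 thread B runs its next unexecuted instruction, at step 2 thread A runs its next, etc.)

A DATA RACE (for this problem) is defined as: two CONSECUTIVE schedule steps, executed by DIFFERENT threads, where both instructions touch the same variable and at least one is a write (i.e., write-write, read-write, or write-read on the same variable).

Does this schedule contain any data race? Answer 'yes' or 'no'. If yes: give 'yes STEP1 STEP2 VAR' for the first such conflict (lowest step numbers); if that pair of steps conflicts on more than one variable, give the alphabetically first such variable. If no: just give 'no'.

Steps 1,2: B(r=y,w=y) vs A(r=z,w=z). No conflict.
Steps 2,3: same thread (A). No race.
Steps 3,4: A(y = y * 2) vs B(x = y). RACE on y (W-R).
Steps 4,5: same thread (B). No race.
Steps 5,6: B(r=x,w=x) vs A(r=y,w=y). No conflict.
Steps 6,7: A(r=y,w=y) vs B(r=-,w=z). No conflict.
First conflict at steps 3,4.

Answer: yes 3 4 y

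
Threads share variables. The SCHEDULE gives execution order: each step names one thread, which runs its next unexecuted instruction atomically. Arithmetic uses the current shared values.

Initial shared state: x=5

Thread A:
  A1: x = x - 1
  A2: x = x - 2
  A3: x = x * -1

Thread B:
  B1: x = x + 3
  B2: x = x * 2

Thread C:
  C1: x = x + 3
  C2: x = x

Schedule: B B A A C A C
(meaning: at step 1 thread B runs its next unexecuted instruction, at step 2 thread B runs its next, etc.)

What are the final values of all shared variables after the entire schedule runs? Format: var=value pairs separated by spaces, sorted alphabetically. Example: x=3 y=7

Step 1: thread B executes B1 (x = x + 3). Shared: x=8. PCs: A@0 B@1 C@0
Step 2: thread B executes B2 (x = x * 2). Shared: x=16. PCs: A@0 B@2 C@0
Step 3: thread A executes A1 (x = x - 1). Shared: x=15. PCs: A@1 B@2 C@0
Step 4: thread A executes A2 (x = x - 2). Shared: x=13. PCs: A@2 B@2 C@0
Step 5: thread C executes C1 (x = x + 3). Shared: x=16. PCs: A@2 B@2 C@1
Step 6: thread A executes A3 (x = x * -1). Shared: x=-16. PCs: A@3 B@2 C@1
Step 7: thread C executes C2 (x = x). Shared: x=-16. PCs: A@3 B@2 C@2

Answer: x=-16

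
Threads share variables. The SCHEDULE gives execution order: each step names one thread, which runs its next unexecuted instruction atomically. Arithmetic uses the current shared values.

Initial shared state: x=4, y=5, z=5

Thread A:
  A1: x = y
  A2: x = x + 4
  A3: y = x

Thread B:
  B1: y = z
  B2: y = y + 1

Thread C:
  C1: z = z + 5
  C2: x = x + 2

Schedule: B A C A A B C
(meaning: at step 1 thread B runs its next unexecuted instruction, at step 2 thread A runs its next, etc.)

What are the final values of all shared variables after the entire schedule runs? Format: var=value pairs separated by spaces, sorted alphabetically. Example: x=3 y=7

Answer: x=11 y=10 z=10

Derivation:
Step 1: thread B executes B1 (y = z). Shared: x=4 y=5 z=5. PCs: A@0 B@1 C@0
Step 2: thread A executes A1 (x = y). Shared: x=5 y=5 z=5. PCs: A@1 B@1 C@0
Step 3: thread C executes C1 (z = z + 5). Shared: x=5 y=5 z=10. PCs: A@1 B@1 C@1
Step 4: thread A executes A2 (x = x + 4). Shared: x=9 y=5 z=10. PCs: A@2 B@1 C@1
Step 5: thread A executes A3 (y = x). Shared: x=9 y=9 z=10. PCs: A@3 B@1 C@1
Step 6: thread B executes B2 (y = y + 1). Shared: x=9 y=10 z=10. PCs: A@3 B@2 C@1
Step 7: thread C executes C2 (x = x + 2). Shared: x=11 y=10 z=10. PCs: A@3 B@2 C@2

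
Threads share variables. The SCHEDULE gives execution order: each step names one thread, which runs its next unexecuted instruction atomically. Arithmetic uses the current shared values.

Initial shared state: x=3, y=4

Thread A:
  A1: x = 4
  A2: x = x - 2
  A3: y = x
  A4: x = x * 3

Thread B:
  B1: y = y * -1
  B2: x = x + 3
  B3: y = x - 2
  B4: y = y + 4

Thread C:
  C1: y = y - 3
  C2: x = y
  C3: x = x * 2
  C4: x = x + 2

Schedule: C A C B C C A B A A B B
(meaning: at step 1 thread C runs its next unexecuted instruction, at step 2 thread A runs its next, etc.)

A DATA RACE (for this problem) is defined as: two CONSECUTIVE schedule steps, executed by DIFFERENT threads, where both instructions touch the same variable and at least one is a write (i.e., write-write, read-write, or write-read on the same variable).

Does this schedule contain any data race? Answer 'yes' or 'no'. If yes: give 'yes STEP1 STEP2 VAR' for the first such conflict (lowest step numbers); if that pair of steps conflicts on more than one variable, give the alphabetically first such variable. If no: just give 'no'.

Steps 1,2: C(r=y,w=y) vs A(r=-,w=x). No conflict.
Steps 2,3: A(x = 4) vs C(x = y). RACE on x (W-W).
Steps 3,4: C(x = y) vs B(y = y * -1). RACE on y (R-W).
Steps 4,5: B(r=y,w=y) vs C(r=x,w=x). No conflict.
Steps 5,6: same thread (C). No race.
Steps 6,7: C(x = x + 2) vs A(x = x - 2). RACE on x (W-W).
Steps 7,8: A(x = x - 2) vs B(x = x + 3). RACE on x (W-W).
Steps 8,9: B(x = x + 3) vs A(y = x). RACE on x (W-R).
Steps 9,10: same thread (A). No race.
Steps 10,11: A(x = x * 3) vs B(y = x - 2). RACE on x (W-R).
Steps 11,12: same thread (B). No race.
First conflict at steps 2,3.

Answer: yes 2 3 x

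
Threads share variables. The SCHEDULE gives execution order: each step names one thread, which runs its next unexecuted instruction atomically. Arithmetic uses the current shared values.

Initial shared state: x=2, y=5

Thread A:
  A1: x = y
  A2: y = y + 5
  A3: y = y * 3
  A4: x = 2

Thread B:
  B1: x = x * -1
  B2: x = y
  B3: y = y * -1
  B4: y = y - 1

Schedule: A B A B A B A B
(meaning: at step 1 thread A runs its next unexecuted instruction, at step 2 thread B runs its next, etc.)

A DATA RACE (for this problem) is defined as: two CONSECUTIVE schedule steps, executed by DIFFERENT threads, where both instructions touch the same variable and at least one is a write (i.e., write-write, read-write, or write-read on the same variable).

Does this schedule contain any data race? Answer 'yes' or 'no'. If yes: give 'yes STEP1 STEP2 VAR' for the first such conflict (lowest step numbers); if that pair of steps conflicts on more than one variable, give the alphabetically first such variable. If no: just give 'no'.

Steps 1,2: A(x = y) vs B(x = x * -1). RACE on x (W-W).
Steps 2,3: B(r=x,w=x) vs A(r=y,w=y). No conflict.
Steps 3,4: A(y = y + 5) vs B(x = y). RACE on y (W-R).
Steps 4,5: B(x = y) vs A(y = y * 3). RACE on y (R-W).
Steps 5,6: A(y = y * 3) vs B(y = y * -1). RACE on y (W-W).
Steps 6,7: B(r=y,w=y) vs A(r=-,w=x). No conflict.
Steps 7,8: A(r=-,w=x) vs B(r=y,w=y). No conflict.
First conflict at steps 1,2.

Answer: yes 1 2 x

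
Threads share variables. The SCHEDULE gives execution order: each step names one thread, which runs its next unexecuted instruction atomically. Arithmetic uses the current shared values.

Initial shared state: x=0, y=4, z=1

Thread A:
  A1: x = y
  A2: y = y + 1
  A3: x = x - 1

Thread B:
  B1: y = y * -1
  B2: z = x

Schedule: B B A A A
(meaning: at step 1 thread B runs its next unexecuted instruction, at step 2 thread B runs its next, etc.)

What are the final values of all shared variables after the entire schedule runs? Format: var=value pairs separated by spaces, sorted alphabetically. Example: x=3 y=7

Step 1: thread B executes B1 (y = y * -1). Shared: x=0 y=-4 z=1. PCs: A@0 B@1
Step 2: thread B executes B2 (z = x). Shared: x=0 y=-4 z=0. PCs: A@0 B@2
Step 3: thread A executes A1 (x = y). Shared: x=-4 y=-4 z=0. PCs: A@1 B@2
Step 4: thread A executes A2 (y = y + 1). Shared: x=-4 y=-3 z=0. PCs: A@2 B@2
Step 5: thread A executes A3 (x = x - 1). Shared: x=-5 y=-3 z=0. PCs: A@3 B@2

Answer: x=-5 y=-3 z=0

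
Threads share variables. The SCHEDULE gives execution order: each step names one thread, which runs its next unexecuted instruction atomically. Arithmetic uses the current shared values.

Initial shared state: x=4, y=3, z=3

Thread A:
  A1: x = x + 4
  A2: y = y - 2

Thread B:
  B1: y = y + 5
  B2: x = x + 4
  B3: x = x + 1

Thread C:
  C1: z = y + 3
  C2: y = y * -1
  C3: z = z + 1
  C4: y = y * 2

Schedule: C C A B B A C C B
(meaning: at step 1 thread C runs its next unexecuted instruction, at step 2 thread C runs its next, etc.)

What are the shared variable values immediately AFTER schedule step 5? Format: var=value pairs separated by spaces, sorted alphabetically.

Answer: x=12 y=2 z=6

Derivation:
Step 1: thread C executes C1 (z = y + 3). Shared: x=4 y=3 z=6. PCs: A@0 B@0 C@1
Step 2: thread C executes C2 (y = y * -1). Shared: x=4 y=-3 z=6. PCs: A@0 B@0 C@2
Step 3: thread A executes A1 (x = x + 4). Shared: x=8 y=-3 z=6. PCs: A@1 B@0 C@2
Step 4: thread B executes B1 (y = y + 5). Shared: x=8 y=2 z=6. PCs: A@1 B@1 C@2
Step 5: thread B executes B2 (x = x + 4). Shared: x=12 y=2 z=6. PCs: A@1 B@2 C@2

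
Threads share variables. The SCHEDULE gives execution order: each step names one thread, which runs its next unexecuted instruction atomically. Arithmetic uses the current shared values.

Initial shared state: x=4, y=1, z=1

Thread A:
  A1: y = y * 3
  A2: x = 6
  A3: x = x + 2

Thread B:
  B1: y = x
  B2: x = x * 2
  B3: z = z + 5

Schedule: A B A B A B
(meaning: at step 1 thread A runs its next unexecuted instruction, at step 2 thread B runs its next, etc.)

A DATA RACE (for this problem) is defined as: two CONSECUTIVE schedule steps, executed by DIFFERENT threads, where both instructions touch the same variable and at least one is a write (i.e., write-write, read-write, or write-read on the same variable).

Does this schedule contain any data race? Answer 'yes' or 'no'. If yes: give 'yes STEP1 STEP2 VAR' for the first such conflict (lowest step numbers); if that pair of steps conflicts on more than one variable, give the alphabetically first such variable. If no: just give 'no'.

Answer: yes 1 2 y

Derivation:
Steps 1,2: A(y = y * 3) vs B(y = x). RACE on y (W-W).
Steps 2,3: B(y = x) vs A(x = 6). RACE on x (R-W).
Steps 3,4: A(x = 6) vs B(x = x * 2). RACE on x (W-W).
Steps 4,5: B(x = x * 2) vs A(x = x + 2). RACE on x (W-W).
Steps 5,6: A(r=x,w=x) vs B(r=z,w=z). No conflict.
First conflict at steps 1,2.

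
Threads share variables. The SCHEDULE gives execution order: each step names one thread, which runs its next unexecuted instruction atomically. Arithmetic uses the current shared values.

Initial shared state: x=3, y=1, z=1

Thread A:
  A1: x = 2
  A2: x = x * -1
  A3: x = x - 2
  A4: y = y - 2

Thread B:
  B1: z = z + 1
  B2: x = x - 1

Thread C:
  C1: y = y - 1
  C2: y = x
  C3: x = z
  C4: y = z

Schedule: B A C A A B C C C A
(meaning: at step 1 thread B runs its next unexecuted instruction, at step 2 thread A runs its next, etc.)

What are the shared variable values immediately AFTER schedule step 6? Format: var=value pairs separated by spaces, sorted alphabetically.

Step 1: thread B executes B1 (z = z + 1). Shared: x=3 y=1 z=2. PCs: A@0 B@1 C@0
Step 2: thread A executes A1 (x = 2). Shared: x=2 y=1 z=2. PCs: A@1 B@1 C@0
Step 3: thread C executes C1 (y = y - 1). Shared: x=2 y=0 z=2. PCs: A@1 B@1 C@1
Step 4: thread A executes A2 (x = x * -1). Shared: x=-2 y=0 z=2. PCs: A@2 B@1 C@1
Step 5: thread A executes A3 (x = x - 2). Shared: x=-4 y=0 z=2. PCs: A@3 B@1 C@1
Step 6: thread B executes B2 (x = x - 1). Shared: x=-5 y=0 z=2. PCs: A@3 B@2 C@1

Answer: x=-5 y=0 z=2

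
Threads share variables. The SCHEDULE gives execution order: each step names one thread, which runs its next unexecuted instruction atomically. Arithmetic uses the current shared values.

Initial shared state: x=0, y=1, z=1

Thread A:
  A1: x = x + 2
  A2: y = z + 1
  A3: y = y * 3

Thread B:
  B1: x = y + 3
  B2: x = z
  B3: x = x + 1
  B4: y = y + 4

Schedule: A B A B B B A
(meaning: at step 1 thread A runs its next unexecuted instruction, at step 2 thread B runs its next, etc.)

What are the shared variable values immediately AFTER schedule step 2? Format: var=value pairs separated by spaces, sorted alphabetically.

Step 1: thread A executes A1 (x = x + 2). Shared: x=2 y=1 z=1. PCs: A@1 B@0
Step 2: thread B executes B1 (x = y + 3). Shared: x=4 y=1 z=1. PCs: A@1 B@1

Answer: x=4 y=1 z=1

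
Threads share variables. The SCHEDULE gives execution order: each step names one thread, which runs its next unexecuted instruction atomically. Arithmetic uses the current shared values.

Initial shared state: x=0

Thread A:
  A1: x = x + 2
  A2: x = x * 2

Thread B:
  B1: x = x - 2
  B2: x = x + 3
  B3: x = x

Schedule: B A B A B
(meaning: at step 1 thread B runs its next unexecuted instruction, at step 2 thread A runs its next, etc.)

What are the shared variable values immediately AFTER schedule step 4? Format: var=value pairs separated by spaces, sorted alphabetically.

Step 1: thread B executes B1 (x = x - 2). Shared: x=-2. PCs: A@0 B@1
Step 2: thread A executes A1 (x = x + 2). Shared: x=0. PCs: A@1 B@1
Step 3: thread B executes B2 (x = x + 3). Shared: x=3. PCs: A@1 B@2
Step 4: thread A executes A2 (x = x * 2). Shared: x=6. PCs: A@2 B@2

Answer: x=6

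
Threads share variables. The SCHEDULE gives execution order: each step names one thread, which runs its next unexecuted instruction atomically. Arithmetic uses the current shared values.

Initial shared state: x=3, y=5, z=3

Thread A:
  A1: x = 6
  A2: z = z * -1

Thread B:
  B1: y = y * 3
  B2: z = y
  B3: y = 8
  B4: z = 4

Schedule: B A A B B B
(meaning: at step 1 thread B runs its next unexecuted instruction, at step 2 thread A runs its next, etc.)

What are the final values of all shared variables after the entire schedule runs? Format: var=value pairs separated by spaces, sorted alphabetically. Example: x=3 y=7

Step 1: thread B executes B1 (y = y * 3). Shared: x=3 y=15 z=3. PCs: A@0 B@1
Step 2: thread A executes A1 (x = 6). Shared: x=6 y=15 z=3. PCs: A@1 B@1
Step 3: thread A executes A2 (z = z * -1). Shared: x=6 y=15 z=-3. PCs: A@2 B@1
Step 4: thread B executes B2 (z = y). Shared: x=6 y=15 z=15. PCs: A@2 B@2
Step 5: thread B executes B3 (y = 8). Shared: x=6 y=8 z=15. PCs: A@2 B@3
Step 6: thread B executes B4 (z = 4). Shared: x=6 y=8 z=4. PCs: A@2 B@4

Answer: x=6 y=8 z=4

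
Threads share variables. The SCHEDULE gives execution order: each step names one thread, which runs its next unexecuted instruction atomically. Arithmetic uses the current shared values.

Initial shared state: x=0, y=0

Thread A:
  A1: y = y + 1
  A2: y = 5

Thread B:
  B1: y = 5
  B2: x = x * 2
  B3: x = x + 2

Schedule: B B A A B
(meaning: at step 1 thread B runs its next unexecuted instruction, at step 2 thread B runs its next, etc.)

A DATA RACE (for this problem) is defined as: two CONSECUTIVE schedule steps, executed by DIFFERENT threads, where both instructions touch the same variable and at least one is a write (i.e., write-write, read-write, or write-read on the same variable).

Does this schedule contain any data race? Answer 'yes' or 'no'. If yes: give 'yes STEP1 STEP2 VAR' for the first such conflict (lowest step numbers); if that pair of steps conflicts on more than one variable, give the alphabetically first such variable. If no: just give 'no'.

Steps 1,2: same thread (B). No race.
Steps 2,3: B(r=x,w=x) vs A(r=y,w=y). No conflict.
Steps 3,4: same thread (A). No race.
Steps 4,5: A(r=-,w=y) vs B(r=x,w=x). No conflict.

Answer: no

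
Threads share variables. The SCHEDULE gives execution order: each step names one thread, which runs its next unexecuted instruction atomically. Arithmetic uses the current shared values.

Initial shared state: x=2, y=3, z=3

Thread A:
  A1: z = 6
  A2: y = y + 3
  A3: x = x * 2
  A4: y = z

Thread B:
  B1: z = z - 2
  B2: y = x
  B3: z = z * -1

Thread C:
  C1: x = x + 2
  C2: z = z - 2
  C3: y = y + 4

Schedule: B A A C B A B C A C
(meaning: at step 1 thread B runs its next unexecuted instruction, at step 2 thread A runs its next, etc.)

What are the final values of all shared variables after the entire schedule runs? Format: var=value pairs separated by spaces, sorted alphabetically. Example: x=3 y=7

Answer: x=8 y=-4 z=-8

Derivation:
Step 1: thread B executes B1 (z = z - 2). Shared: x=2 y=3 z=1. PCs: A@0 B@1 C@0
Step 2: thread A executes A1 (z = 6). Shared: x=2 y=3 z=6. PCs: A@1 B@1 C@0
Step 3: thread A executes A2 (y = y + 3). Shared: x=2 y=6 z=6. PCs: A@2 B@1 C@0
Step 4: thread C executes C1 (x = x + 2). Shared: x=4 y=6 z=6. PCs: A@2 B@1 C@1
Step 5: thread B executes B2 (y = x). Shared: x=4 y=4 z=6. PCs: A@2 B@2 C@1
Step 6: thread A executes A3 (x = x * 2). Shared: x=8 y=4 z=6. PCs: A@3 B@2 C@1
Step 7: thread B executes B3 (z = z * -1). Shared: x=8 y=4 z=-6. PCs: A@3 B@3 C@1
Step 8: thread C executes C2 (z = z - 2). Shared: x=8 y=4 z=-8. PCs: A@3 B@3 C@2
Step 9: thread A executes A4 (y = z). Shared: x=8 y=-8 z=-8. PCs: A@4 B@3 C@2
Step 10: thread C executes C3 (y = y + 4). Shared: x=8 y=-4 z=-8. PCs: A@4 B@3 C@3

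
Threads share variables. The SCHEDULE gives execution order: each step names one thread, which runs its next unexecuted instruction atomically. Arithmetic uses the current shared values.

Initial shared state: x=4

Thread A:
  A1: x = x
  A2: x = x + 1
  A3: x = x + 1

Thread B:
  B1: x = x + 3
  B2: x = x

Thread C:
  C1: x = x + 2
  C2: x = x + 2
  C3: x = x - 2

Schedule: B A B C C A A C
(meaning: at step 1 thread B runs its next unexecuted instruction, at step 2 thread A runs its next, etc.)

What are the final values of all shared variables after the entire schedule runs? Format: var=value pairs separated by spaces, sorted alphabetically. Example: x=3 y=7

Answer: x=11

Derivation:
Step 1: thread B executes B1 (x = x + 3). Shared: x=7. PCs: A@0 B@1 C@0
Step 2: thread A executes A1 (x = x). Shared: x=7. PCs: A@1 B@1 C@0
Step 3: thread B executes B2 (x = x). Shared: x=7. PCs: A@1 B@2 C@0
Step 4: thread C executes C1 (x = x + 2). Shared: x=9. PCs: A@1 B@2 C@1
Step 5: thread C executes C2 (x = x + 2). Shared: x=11. PCs: A@1 B@2 C@2
Step 6: thread A executes A2 (x = x + 1). Shared: x=12. PCs: A@2 B@2 C@2
Step 7: thread A executes A3 (x = x + 1). Shared: x=13. PCs: A@3 B@2 C@2
Step 8: thread C executes C3 (x = x - 2). Shared: x=11. PCs: A@3 B@2 C@3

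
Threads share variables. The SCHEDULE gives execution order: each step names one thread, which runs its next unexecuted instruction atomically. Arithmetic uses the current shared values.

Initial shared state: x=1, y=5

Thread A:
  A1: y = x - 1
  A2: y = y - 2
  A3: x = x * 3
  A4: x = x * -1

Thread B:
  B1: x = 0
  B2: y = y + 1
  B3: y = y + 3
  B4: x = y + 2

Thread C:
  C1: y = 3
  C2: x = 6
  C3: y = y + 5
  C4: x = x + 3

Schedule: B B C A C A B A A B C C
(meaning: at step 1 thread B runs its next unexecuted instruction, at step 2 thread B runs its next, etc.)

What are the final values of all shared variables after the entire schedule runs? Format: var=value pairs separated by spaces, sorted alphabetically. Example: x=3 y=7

Answer: x=5 y=5

Derivation:
Step 1: thread B executes B1 (x = 0). Shared: x=0 y=5. PCs: A@0 B@1 C@0
Step 2: thread B executes B2 (y = y + 1). Shared: x=0 y=6. PCs: A@0 B@2 C@0
Step 3: thread C executes C1 (y = 3). Shared: x=0 y=3. PCs: A@0 B@2 C@1
Step 4: thread A executes A1 (y = x - 1). Shared: x=0 y=-1. PCs: A@1 B@2 C@1
Step 5: thread C executes C2 (x = 6). Shared: x=6 y=-1. PCs: A@1 B@2 C@2
Step 6: thread A executes A2 (y = y - 2). Shared: x=6 y=-3. PCs: A@2 B@2 C@2
Step 7: thread B executes B3 (y = y + 3). Shared: x=6 y=0. PCs: A@2 B@3 C@2
Step 8: thread A executes A3 (x = x * 3). Shared: x=18 y=0. PCs: A@3 B@3 C@2
Step 9: thread A executes A4 (x = x * -1). Shared: x=-18 y=0. PCs: A@4 B@3 C@2
Step 10: thread B executes B4 (x = y + 2). Shared: x=2 y=0. PCs: A@4 B@4 C@2
Step 11: thread C executes C3 (y = y + 5). Shared: x=2 y=5. PCs: A@4 B@4 C@3
Step 12: thread C executes C4 (x = x + 3). Shared: x=5 y=5. PCs: A@4 B@4 C@4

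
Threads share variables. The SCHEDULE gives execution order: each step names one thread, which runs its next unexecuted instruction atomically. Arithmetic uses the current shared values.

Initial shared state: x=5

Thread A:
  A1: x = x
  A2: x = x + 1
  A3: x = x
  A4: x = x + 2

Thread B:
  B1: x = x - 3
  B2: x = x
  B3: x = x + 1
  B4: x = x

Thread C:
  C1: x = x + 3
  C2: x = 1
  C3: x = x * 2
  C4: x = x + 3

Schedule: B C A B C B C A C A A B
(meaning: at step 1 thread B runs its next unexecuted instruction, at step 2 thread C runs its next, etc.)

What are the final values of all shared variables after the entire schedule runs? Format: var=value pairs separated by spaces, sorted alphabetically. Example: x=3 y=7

Answer: x=10

Derivation:
Step 1: thread B executes B1 (x = x - 3). Shared: x=2. PCs: A@0 B@1 C@0
Step 2: thread C executes C1 (x = x + 3). Shared: x=5. PCs: A@0 B@1 C@1
Step 3: thread A executes A1 (x = x). Shared: x=5. PCs: A@1 B@1 C@1
Step 4: thread B executes B2 (x = x). Shared: x=5. PCs: A@1 B@2 C@1
Step 5: thread C executes C2 (x = 1). Shared: x=1. PCs: A@1 B@2 C@2
Step 6: thread B executes B3 (x = x + 1). Shared: x=2. PCs: A@1 B@3 C@2
Step 7: thread C executes C3 (x = x * 2). Shared: x=4. PCs: A@1 B@3 C@3
Step 8: thread A executes A2 (x = x + 1). Shared: x=5. PCs: A@2 B@3 C@3
Step 9: thread C executes C4 (x = x + 3). Shared: x=8. PCs: A@2 B@3 C@4
Step 10: thread A executes A3 (x = x). Shared: x=8. PCs: A@3 B@3 C@4
Step 11: thread A executes A4 (x = x + 2). Shared: x=10. PCs: A@4 B@3 C@4
Step 12: thread B executes B4 (x = x). Shared: x=10. PCs: A@4 B@4 C@4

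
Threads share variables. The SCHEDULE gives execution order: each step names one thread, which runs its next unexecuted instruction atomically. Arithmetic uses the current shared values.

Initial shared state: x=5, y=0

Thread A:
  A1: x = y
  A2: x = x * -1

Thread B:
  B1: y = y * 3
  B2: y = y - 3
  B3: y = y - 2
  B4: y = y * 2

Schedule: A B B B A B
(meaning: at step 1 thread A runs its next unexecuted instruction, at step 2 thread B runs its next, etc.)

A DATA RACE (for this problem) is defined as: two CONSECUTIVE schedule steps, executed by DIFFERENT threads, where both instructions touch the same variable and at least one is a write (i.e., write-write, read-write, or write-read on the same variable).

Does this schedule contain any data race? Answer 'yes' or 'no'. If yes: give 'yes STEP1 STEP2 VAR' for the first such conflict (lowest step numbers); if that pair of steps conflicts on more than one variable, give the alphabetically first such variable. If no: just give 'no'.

Answer: yes 1 2 y

Derivation:
Steps 1,2: A(x = y) vs B(y = y * 3). RACE on y (R-W).
Steps 2,3: same thread (B). No race.
Steps 3,4: same thread (B). No race.
Steps 4,5: B(r=y,w=y) vs A(r=x,w=x). No conflict.
Steps 5,6: A(r=x,w=x) vs B(r=y,w=y). No conflict.
First conflict at steps 1,2.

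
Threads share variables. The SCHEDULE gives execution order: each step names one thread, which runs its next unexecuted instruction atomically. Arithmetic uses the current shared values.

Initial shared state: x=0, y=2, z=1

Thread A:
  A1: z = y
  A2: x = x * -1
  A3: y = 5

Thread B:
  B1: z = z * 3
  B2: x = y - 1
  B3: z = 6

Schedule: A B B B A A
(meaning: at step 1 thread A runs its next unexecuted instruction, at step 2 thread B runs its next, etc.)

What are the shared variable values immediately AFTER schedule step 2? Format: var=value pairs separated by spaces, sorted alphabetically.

Step 1: thread A executes A1 (z = y). Shared: x=0 y=2 z=2. PCs: A@1 B@0
Step 2: thread B executes B1 (z = z * 3). Shared: x=0 y=2 z=6. PCs: A@1 B@1

Answer: x=0 y=2 z=6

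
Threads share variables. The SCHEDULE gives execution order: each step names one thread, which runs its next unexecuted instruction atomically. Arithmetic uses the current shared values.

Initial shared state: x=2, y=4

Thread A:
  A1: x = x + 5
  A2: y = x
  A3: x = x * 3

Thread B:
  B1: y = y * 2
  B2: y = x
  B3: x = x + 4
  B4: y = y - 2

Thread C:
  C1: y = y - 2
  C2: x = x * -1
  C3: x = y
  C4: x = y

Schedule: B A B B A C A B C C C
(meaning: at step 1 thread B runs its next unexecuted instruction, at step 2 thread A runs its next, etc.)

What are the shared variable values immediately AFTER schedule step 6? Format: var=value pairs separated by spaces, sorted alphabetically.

Answer: x=11 y=9

Derivation:
Step 1: thread B executes B1 (y = y * 2). Shared: x=2 y=8. PCs: A@0 B@1 C@0
Step 2: thread A executes A1 (x = x + 5). Shared: x=7 y=8. PCs: A@1 B@1 C@0
Step 3: thread B executes B2 (y = x). Shared: x=7 y=7. PCs: A@1 B@2 C@0
Step 4: thread B executes B3 (x = x + 4). Shared: x=11 y=7. PCs: A@1 B@3 C@0
Step 5: thread A executes A2 (y = x). Shared: x=11 y=11. PCs: A@2 B@3 C@0
Step 6: thread C executes C1 (y = y - 2). Shared: x=11 y=9. PCs: A@2 B@3 C@1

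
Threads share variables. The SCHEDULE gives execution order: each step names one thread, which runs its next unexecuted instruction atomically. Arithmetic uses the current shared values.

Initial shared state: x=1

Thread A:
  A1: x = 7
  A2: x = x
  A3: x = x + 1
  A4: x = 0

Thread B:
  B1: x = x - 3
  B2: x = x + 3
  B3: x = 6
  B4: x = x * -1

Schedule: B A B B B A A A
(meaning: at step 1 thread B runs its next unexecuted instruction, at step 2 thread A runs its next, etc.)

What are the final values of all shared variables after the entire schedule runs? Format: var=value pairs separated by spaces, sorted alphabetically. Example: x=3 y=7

Answer: x=0

Derivation:
Step 1: thread B executes B1 (x = x - 3). Shared: x=-2. PCs: A@0 B@1
Step 2: thread A executes A1 (x = 7). Shared: x=7. PCs: A@1 B@1
Step 3: thread B executes B2 (x = x + 3). Shared: x=10. PCs: A@1 B@2
Step 4: thread B executes B3 (x = 6). Shared: x=6. PCs: A@1 B@3
Step 5: thread B executes B4 (x = x * -1). Shared: x=-6. PCs: A@1 B@4
Step 6: thread A executes A2 (x = x). Shared: x=-6. PCs: A@2 B@4
Step 7: thread A executes A3 (x = x + 1). Shared: x=-5. PCs: A@3 B@4
Step 8: thread A executes A4 (x = 0). Shared: x=0. PCs: A@4 B@4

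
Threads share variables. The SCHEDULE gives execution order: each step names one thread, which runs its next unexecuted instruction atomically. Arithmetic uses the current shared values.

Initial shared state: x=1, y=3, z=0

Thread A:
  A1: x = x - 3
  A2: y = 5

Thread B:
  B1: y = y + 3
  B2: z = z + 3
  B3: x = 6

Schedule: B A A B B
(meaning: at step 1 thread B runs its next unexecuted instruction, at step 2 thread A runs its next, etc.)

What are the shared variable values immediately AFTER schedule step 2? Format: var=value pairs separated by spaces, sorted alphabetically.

Answer: x=-2 y=6 z=0

Derivation:
Step 1: thread B executes B1 (y = y + 3). Shared: x=1 y=6 z=0. PCs: A@0 B@1
Step 2: thread A executes A1 (x = x - 3). Shared: x=-2 y=6 z=0. PCs: A@1 B@1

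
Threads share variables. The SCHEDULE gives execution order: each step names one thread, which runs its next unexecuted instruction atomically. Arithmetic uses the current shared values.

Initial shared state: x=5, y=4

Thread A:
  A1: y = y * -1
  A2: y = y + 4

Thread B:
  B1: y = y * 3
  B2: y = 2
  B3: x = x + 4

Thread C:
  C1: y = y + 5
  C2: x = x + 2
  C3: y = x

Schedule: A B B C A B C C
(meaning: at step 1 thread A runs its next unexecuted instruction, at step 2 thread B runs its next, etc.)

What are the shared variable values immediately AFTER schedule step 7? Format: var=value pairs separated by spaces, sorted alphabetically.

Step 1: thread A executes A1 (y = y * -1). Shared: x=5 y=-4. PCs: A@1 B@0 C@0
Step 2: thread B executes B1 (y = y * 3). Shared: x=5 y=-12. PCs: A@1 B@1 C@0
Step 3: thread B executes B2 (y = 2). Shared: x=5 y=2. PCs: A@1 B@2 C@0
Step 4: thread C executes C1 (y = y + 5). Shared: x=5 y=7. PCs: A@1 B@2 C@1
Step 5: thread A executes A2 (y = y + 4). Shared: x=5 y=11. PCs: A@2 B@2 C@1
Step 6: thread B executes B3 (x = x + 4). Shared: x=9 y=11. PCs: A@2 B@3 C@1
Step 7: thread C executes C2 (x = x + 2). Shared: x=11 y=11. PCs: A@2 B@3 C@2

Answer: x=11 y=11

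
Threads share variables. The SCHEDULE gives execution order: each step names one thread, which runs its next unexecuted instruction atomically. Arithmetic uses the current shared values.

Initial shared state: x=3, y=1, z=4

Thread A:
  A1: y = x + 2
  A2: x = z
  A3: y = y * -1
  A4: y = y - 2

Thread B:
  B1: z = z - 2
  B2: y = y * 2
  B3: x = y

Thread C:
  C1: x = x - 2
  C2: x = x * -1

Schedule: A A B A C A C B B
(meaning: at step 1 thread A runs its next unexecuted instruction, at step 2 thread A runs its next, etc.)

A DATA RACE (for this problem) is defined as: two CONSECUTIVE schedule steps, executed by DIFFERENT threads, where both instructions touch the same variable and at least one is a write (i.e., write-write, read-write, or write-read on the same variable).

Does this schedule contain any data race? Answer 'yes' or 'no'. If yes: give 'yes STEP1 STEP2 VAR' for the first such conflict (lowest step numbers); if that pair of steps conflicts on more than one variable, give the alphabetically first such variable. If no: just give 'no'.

Steps 1,2: same thread (A). No race.
Steps 2,3: A(x = z) vs B(z = z - 2). RACE on z (R-W).
Steps 3,4: B(r=z,w=z) vs A(r=y,w=y). No conflict.
Steps 4,5: A(r=y,w=y) vs C(r=x,w=x). No conflict.
Steps 5,6: C(r=x,w=x) vs A(r=y,w=y). No conflict.
Steps 6,7: A(r=y,w=y) vs C(r=x,w=x). No conflict.
Steps 7,8: C(r=x,w=x) vs B(r=y,w=y). No conflict.
Steps 8,9: same thread (B). No race.
First conflict at steps 2,3.

Answer: yes 2 3 z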